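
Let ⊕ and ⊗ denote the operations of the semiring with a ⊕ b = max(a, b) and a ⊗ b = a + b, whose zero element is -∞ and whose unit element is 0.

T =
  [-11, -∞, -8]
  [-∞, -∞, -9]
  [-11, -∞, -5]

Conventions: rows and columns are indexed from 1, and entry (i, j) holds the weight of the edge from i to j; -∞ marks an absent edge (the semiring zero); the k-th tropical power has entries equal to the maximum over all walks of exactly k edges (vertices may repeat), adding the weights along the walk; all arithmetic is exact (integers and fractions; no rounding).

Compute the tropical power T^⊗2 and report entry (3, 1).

T^⊗2:
  [-19, -∞, -13]
  [-20, -∞, -14]
  [-16, -∞, -10]
Key observation: the optimum is the walk 3->3->1, with weight (-5) + (-11) = -16.
Optimal value attained by: walk 3->3->1.
Answer: (T^⊗2)[3][1] = -16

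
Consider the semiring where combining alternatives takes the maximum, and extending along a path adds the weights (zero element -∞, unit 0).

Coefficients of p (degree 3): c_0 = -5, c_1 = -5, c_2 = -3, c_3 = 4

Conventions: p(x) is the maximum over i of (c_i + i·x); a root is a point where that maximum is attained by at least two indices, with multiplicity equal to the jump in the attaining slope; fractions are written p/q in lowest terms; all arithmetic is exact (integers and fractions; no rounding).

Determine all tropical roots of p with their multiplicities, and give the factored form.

hull edge (i=0, c=-5) to (i=3, c=4): slope 3, span 3
Factored form: p(x) = 4 ⊗ (x ⊕ (-3)) ⊗ (x ⊕ (-3)) ⊗ (x ⊕ (-3))
Answer: roots = -3 (mult 3)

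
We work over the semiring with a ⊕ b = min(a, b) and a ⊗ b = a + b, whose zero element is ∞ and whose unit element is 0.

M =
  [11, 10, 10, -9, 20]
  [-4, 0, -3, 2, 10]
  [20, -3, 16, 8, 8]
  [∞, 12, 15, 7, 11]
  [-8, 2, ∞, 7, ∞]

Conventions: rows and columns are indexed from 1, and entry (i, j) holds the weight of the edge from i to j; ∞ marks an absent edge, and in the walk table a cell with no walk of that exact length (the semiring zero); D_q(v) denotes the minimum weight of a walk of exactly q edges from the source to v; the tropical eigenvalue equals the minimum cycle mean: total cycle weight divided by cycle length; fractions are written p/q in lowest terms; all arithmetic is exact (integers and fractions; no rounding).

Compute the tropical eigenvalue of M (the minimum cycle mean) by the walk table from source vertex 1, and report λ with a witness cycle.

q=0: [0, ∞, ∞, ∞, ∞]
q=1: [11, 10, 10, -9, 20]
q=2: [6, 3, 6, -2, 2]
q=3: [-6, 3, 0, -3, 9]
q=4: [-1, -3, 0, -15, 8]
q=5: [-7, -3, -6, -10, -4]
Optimal cycle mean attained by: cycle 2->3->2, total (-3) + (-3), length 2.
Answer: λ = -3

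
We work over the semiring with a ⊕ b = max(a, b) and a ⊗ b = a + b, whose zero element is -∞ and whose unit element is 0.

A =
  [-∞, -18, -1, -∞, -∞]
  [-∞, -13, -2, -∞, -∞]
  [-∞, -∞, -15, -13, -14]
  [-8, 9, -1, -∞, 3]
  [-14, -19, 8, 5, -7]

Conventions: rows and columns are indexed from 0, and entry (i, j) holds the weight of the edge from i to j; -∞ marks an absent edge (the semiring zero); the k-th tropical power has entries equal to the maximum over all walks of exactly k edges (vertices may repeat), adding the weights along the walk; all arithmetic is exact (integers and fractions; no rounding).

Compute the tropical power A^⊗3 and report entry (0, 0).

A^⊗2:
  [-∞, -31, -16, -14, -15]
  [-∞, -26, -15, -15, -16]
  [-21, -4, -6, -9, -10]
  [-11, -4, 11, 8, -4]
  [-3, 14, 4, -2, 8]
A^⊗3:
  [-22, -5, -7, -10, -11]
  [-23, -6, -8, -11, -12]
  [-17, 0, -2, -5, -6]
  [0, 17, 7, 1, 11]
  [-6, 7, 16, 13, 1]
Key observation: the optimum is the walk 0->2->3->0, with weight (-1) + (-13) + (-8) = -22.
Optimal value attained by: walk 0->2->3->0.
Answer: (A^⊗3)[0][0] = -22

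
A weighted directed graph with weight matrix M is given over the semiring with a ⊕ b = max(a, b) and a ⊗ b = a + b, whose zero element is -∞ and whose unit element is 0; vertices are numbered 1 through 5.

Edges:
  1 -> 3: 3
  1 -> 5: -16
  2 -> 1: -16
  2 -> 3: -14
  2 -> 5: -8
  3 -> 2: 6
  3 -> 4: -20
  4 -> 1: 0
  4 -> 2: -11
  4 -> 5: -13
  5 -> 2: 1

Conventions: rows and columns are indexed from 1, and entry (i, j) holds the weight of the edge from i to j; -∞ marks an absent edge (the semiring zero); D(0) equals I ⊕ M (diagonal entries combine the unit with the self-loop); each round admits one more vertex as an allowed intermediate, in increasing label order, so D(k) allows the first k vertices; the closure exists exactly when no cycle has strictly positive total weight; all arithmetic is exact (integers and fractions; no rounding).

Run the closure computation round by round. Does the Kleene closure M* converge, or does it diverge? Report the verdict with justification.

D(0):
  [0, -∞, 3, -∞, -16]
  [-16, 0, -14, -∞, -8]
  [-∞, 6, 0, -20, -∞]
  [0, -11, -∞, 0, -13]
  [-∞, 1, -∞, -∞, 0]
D(1):
  [0, -∞, 3, -∞, -16]
  [-16, 0, -13, -∞, -8]
  [-∞, 6, 0, -20, -∞]
  [0, -11, 3, 0, -13]
  [-∞, 1, -∞, -∞, 0]
D(2):
  [0, -∞, 3, -∞, -16]
  [-16, 0, -13, -∞, -8]
  [-10, 6, 0, -20, -2]
  [0, -11, 3, 0, -13]
  [-15, 1, -12, -∞, 0]
D(3):
  [0, 9, 3, -17, 1]
  [-16, 0, -13, -33, -8]
  [-10, 6, 0, -20, -2]
  [0, 9, 3, 0, 1]
  [-15, 1, -12, -32, 0]
D(4):
  [0, 9, 3, -17, 1]
  [-16, 0, -13, -33, -8]
  [-10, 6, 0, -20, -2]
  [0, 9, 3, 0, 1]
  [-15, 1, -12, -32, 0]
D(5):
  [0, 9, 3, -17, 1]
  [-16, 0, -13, -33, -8]
  [-10, 6, 0, -20, -2]
  [0, 9, 3, 0, 1]
  [-15, 1, -12, -32, 0]
Key observation: every diagonal entry stays at the unit through all rounds, so no improving cycle exists.
Answer: CONVERGES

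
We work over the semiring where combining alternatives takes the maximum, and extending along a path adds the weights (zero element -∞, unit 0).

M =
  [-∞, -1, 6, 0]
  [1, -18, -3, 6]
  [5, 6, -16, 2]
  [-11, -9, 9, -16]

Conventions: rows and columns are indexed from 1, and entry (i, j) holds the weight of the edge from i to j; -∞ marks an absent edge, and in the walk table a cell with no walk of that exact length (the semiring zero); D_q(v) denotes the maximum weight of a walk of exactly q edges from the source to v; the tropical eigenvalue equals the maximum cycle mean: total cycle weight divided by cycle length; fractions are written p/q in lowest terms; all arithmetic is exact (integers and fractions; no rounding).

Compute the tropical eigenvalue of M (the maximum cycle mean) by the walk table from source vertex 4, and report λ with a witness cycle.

q=0: [-∞, -∞, -∞, 0]
q=1: [-11, -9, 9, -16]
q=2: [14, 15, -5, 11]
q=3: [16, 13, 20, 21]
q=4: [25, 26, 30, 22]
Optimal cycle mean attained by: cycle 2->4->3->2, total 6 + 9 + 6, length 3.
Answer: λ = 7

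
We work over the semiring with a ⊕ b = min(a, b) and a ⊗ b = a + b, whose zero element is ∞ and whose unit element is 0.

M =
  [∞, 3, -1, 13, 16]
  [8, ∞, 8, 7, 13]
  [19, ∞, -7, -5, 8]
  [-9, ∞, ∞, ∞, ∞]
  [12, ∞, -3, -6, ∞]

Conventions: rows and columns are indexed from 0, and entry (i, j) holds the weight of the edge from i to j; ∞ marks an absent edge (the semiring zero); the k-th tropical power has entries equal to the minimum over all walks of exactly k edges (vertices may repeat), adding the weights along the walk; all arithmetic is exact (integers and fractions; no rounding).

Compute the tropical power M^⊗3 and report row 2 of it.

M^⊗2:
  [4, ∞, -8, -6, 7]
  [-2, 11, 1, 3, 16]
  [-14, 22, -14, -12, 1]
  [∞, -6, -10, 4, 7]
  [-15, 15, -10, -8, 5]
M^⊗3:
  [-15, 7, -15, -13, 0]
  [-6, 1, -6, -4, 9]
  [-21, -11, -21, -19, -6]
  [-5, ∞, -17, -15, -2]
  [-17, -12, -17, -15, -2]
Answer: row 2 of M^⊗3 = [-21, -11, -21, -19, -6]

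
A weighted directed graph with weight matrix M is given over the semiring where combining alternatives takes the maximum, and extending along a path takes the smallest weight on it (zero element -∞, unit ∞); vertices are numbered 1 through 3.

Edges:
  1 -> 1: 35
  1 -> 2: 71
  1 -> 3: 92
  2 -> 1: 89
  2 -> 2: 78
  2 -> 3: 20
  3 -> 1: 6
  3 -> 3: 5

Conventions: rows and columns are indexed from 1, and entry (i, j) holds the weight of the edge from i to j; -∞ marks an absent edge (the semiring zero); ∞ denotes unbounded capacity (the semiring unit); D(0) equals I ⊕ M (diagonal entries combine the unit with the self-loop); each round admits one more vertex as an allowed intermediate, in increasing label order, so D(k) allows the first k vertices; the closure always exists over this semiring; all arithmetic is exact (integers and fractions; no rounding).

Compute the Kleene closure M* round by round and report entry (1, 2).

D(0):
  [∞, 71, 92]
  [89, ∞, 20]
  [6, -∞, ∞]
D(1):
  [∞, 71, 92]
  [89, ∞, 89]
  [6, 6, ∞]
D(2):
  [∞, 71, 92]
  [89, ∞, 89]
  [6, 6, ∞]
D(3):
  [∞, 71, 92]
  [89, ∞, 89]
  [6, 6, ∞]
Answer: M*[1][2] = 71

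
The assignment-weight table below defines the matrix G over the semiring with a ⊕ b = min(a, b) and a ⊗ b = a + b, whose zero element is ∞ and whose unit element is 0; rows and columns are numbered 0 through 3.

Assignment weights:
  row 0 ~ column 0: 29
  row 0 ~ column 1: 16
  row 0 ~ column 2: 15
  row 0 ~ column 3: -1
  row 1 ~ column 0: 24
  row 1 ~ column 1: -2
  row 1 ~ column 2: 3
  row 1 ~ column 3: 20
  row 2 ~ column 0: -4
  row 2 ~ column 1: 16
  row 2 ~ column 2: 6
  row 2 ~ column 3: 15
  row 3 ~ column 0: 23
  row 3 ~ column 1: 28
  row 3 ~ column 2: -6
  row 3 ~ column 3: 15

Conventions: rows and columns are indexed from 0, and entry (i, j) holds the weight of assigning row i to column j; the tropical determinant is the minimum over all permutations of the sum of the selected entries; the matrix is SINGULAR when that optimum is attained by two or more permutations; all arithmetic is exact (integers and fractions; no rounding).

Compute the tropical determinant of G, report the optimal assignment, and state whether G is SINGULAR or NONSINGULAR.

σ = (0, 1, 2, 3): 29 + (-2) + 6 + 15 = 48
σ = (0, 1, 3, 2): 29 + (-2) + 15 + (-6) = 36
σ = (0, 2, 1, 3): 29 + 3 + 16 + 15 = 63
σ = (0, 2, 3, 1): 29 + 3 + 15 + 28 = 75
σ = (0, 3, 1, 2): 29 + 20 + 16 + (-6) = 59
σ = (0, 3, 2, 1): 29 + 20 + 6 + 28 = 83
σ = (1, 0, 2, 3): 16 + 24 + 6 + 15 = 61
σ = (1, 0, 3, 2): 16 + 24 + 15 + (-6) = 49
σ = (1, 2, 0, 3): 16 + 3 + (-4) + 15 = 30
σ = (1, 2, 3, 0): 16 + 3 + 15 + 23 = 57
σ = (1, 3, 0, 2): 16 + 20 + (-4) + (-6) = 26
σ = (1, 3, 2, 0): 16 + 20 + 6 + 23 = 65
σ = (2, 0, 1, 3): 15 + 24 + 16 + 15 = 70
σ = (2, 0, 3, 1): 15 + 24 + 15 + 28 = 82
σ = (2, 1, 0, 3): 15 + (-2) + (-4) + 15 = 24
σ = (2, 1, 3, 0): 15 + (-2) + 15 + 23 = 51
σ = (2, 3, 0, 1): 15 + 20 + (-4) + 28 = 59
σ = (2, 3, 1, 0): 15 + 20 + 16 + 23 = 74
σ = (3, 0, 1, 2): (-1) + 24 + 16 + (-6) = 33
σ = (3, 0, 2, 1): (-1) + 24 + 6 + 28 = 57
σ = (3, 1, 0, 2): (-1) + (-2) + (-4) + (-6) = -13
σ = (3, 1, 2, 0): (-1) + (-2) + 6 + 23 = 26
σ = (3, 2, 0, 1): (-1) + 3 + (-4) + 28 = 26
σ = (3, 2, 1, 0): (-1) + 3 + 16 + 23 = 41
Optimal value attained by: σ = (3, 1, 0, 2).
Answer: det⊕(G) = -13; verdict: NONSINGULAR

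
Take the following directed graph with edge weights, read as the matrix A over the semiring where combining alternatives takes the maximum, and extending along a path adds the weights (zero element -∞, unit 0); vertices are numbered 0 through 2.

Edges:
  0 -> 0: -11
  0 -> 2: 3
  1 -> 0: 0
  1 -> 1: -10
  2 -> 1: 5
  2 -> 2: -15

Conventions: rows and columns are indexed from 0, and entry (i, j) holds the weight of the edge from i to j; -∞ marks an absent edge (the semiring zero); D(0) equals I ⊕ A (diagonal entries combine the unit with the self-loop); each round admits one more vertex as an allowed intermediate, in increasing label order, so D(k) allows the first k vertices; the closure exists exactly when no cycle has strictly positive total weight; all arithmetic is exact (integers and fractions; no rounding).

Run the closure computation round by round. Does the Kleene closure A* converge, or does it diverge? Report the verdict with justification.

D(0):
  [0, -∞, 3]
  [0, 0, -∞]
  [-∞, 5, 0]
D(1):
  [0, -∞, 3]
  [0, 0, 3]
  [-∞, 5, 0]
Detection: at round 2, diagonal entry (2, 2) turns strictly positive.
Key observation: the cycle 2->1->0->2 has total weight 5 + 0 + 3, which is strictly positive.
Answer: DIVERGES — positive cycle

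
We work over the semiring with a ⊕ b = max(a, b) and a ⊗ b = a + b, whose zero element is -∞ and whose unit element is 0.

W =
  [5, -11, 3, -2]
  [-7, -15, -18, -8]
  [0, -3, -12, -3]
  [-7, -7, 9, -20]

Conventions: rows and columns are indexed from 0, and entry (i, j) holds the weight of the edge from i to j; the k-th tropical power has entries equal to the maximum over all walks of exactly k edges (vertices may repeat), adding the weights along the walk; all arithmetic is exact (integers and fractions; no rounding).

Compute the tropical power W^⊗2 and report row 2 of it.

W^⊗2:
  [10, 0, 8, 3]
  [-2, -15, 1, -9]
  [5, -10, 6, -2]
  [9, 6, -3, 6]
Answer: row 2 of W^⊗2 = [5, -10, 6, -2]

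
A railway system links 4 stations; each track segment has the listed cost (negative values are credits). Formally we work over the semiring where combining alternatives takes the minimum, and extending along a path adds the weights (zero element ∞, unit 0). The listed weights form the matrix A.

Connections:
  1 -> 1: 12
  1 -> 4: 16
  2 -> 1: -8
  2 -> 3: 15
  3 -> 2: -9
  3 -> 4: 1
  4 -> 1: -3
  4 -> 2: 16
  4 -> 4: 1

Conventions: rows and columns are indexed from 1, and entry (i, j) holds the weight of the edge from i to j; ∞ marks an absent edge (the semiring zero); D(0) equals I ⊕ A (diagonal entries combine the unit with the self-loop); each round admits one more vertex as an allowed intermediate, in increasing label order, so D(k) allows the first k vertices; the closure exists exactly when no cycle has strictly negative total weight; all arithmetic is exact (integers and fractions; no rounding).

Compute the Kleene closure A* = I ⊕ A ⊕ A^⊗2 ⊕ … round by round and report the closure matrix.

D(0):
  [0, ∞, ∞, 16]
  [-8, 0, 15, ∞]
  [∞, -9, 0, 1]
  [-3, 16, ∞, 0]
D(1):
  [0, ∞, ∞, 16]
  [-8, 0, 15, 8]
  [∞, -9, 0, 1]
  [-3, 16, ∞, 0]
D(2):
  [0, ∞, ∞, 16]
  [-8, 0, 15, 8]
  [-17, -9, 0, -1]
  [-3, 16, 31, 0]
D(3):
  [0, ∞, ∞, 16]
  [-8, 0, 15, 8]
  [-17, -9, 0, -1]
  [-3, 16, 31, 0]
D(4):
  [0, 32, 47, 16]
  [-8, 0, 15, 8]
  [-17, -9, 0, -1]
  [-3, 16, 31, 0]
Answer: A* = [[0, 32, 47, 16], [-8, 0, 15, 8], [-17, -9, 0, -1], [-3, 16, 31, 0]]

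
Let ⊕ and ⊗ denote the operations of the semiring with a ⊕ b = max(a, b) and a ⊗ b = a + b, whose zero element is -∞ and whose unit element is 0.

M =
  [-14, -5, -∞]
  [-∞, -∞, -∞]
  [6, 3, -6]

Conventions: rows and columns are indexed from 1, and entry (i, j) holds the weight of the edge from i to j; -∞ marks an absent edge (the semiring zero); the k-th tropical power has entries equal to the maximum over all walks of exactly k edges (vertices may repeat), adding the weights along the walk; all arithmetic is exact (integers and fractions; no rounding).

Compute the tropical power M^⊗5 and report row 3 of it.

M^⊗2:
  [-28, -19, -∞]
  [-∞, -∞, -∞]
  [0, 1, -12]
M^⊗3:
  [-42, -33, -∞]
  [-∞, -∞, -∞]
  [-6, -5, -18]
M^⊗4:
  [-56, -47, -∞]
  [-∞, -∞, -∞]
  [-12, -11, -24]
M^⊗5:
  [-70, -61, -∞]
  [-∞, -∞, -∞]
  [-18, -17, -30]
Answer: row 3 of M^⊗5 = [-18, -17, -30]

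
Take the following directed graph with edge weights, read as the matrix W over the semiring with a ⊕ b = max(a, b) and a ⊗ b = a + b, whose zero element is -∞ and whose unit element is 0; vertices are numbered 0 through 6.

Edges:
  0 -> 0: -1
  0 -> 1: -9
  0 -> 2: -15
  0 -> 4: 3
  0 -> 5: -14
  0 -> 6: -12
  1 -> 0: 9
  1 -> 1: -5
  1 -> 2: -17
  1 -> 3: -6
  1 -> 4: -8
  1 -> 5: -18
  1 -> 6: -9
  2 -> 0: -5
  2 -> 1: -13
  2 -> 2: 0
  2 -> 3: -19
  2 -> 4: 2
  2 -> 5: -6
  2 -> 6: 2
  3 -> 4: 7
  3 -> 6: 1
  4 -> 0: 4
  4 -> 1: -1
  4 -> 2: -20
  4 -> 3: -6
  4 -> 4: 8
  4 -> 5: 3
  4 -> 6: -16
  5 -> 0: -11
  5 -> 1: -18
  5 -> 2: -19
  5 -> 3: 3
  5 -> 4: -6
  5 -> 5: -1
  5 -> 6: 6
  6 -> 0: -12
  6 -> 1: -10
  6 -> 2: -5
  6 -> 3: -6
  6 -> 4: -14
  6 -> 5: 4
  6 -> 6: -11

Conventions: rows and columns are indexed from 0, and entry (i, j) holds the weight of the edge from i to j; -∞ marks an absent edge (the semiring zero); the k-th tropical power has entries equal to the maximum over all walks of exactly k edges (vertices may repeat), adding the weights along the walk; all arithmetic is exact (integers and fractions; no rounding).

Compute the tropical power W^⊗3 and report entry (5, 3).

W^⊗2:
  [7, 2, -15, -3, 11, 6, -8]
  [8, 0, -6, -11, 12, -5, -3]
  [6, 1, 0, -3, 10, 6, 2]
  [11, 6, -4, 1, 15, 10, -9]
  [12, 7, -11, 6, 16, 11, 9]
  [-2, -4, 1, 2, 10, 10, 5]
  [-1, -14, -5, 7, 1, 3, 10]
W^⊗3:
  [15, 10, -8, 9, 19, 14, 12]
  [16, 11, -6, 6, 20, 15, 1]
  [14, 9, 0, 9, 18, 13, 12]
  [19, 14, -4, 13, 23, 18, 16]
  [20, 15, 4, 14, 24, 19, 17]
  [14, 9, 1, 13, 18, 13, 16]
  [5, 0, 5, 6, 14, 14, 9]
Key observation: the optimum is the walk 5->6->5->3, with weight 6 + 4 + 3 = 13.
Optimal value attained by: walk 5->6->5->3.
Answer: (W^⊗3)[5][3] = 13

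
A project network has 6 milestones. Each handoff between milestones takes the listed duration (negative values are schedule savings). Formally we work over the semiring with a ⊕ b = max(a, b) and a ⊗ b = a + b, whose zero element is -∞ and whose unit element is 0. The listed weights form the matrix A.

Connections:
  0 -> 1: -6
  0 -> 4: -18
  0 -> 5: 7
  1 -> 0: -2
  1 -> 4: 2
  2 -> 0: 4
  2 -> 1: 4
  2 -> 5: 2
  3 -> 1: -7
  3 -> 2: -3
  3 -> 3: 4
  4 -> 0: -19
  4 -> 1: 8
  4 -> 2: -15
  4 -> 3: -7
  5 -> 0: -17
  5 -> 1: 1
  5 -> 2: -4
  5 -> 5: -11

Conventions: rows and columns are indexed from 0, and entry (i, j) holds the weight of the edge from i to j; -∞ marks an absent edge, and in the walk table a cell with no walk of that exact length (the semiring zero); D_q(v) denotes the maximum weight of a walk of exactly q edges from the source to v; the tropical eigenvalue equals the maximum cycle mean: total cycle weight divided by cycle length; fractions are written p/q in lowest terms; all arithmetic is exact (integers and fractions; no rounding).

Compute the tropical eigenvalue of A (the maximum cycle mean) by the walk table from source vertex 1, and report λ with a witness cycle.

q=0: [-∞, 0, -∞, -∞, -∞, -∞]
q=1: [-2, -∞, -∞, -∞, 2, -∞]
q=2: [-17, 10, -13, -5, -20, 5]
q=3: [8, 6, 1, -1, 12, -6]
q=4: [5, 20, -3, 5, 8, 15]
q=5: [18, 16, 11, 9, 22, 12]
q=6: [15, 30, 8, 15, 18, 25]
Optimal cycle mean attained by: cycle 1->4->1, total 2 + 8, length 2.
Answer: λ = 5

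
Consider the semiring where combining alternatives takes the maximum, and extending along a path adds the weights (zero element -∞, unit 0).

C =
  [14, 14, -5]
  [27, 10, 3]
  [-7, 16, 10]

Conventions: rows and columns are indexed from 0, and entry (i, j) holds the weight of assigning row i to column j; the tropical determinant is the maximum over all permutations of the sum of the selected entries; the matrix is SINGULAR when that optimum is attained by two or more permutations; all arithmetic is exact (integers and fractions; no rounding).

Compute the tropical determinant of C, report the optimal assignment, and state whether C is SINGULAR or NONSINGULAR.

σ = (0, 1, 2): 14 + 10 + 10 = 34
σ = (0, 2, 1): 14 + 3 + 16 = 33
σ = (1, 0, 2): 14 + 27 + 10 = 51
σ = (1, 2, 0): 14 + 3 + (-7) = 10
σ = (2, 0, 1): (-5) + 27 + 16 = 38
σ = (2, 1, 0): (-5) + 10 + (-7) = -2
Optimal value attained by: σ = (1, 0, 2).
Answer: det⊕(C) = 51; verdict: NONSINGULAR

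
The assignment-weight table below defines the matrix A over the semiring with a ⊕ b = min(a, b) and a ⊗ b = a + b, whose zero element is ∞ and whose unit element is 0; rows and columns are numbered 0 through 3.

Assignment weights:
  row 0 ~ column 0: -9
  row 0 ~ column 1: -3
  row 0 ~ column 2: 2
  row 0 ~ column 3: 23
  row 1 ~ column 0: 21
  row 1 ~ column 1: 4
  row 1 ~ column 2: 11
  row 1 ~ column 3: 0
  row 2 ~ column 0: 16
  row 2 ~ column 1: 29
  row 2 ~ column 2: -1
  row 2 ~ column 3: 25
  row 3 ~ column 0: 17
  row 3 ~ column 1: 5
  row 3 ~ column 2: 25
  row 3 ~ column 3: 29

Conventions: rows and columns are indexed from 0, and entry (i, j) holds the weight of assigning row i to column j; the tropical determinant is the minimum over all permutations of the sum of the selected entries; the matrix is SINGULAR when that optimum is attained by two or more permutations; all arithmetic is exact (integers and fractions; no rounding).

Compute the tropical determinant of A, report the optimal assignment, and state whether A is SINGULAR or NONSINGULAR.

σ = (0, 1, 2, 3): (-9) + 4 + (-1) + 29 = 23
σ = (0, 1, 3, 2): (-9) + 4 + 25 + 25 = 45
σ = (0, 2, 1, 3): (-9) + 11 + 29 + 29 = 60
σ = (0, 2, 3, 1): (-9) + 11 + 25 + 5 = 32
σ = (0, 3, 1, 2): (-9) + 0 + 29 + 25 = 45
σ = (0, 3, 2, 1): (-9) + 0 + (-1) + 5 = -5
σ = (1, 0, 2, 3): (-3) + 21 + (-1) + 29 = 46
σ = (1, 0, 3, 2): (-3) + 21 + 25 + 25 = 68
σ = (1, 2, 0, 3): (-3) + 11 + 16 + 29 = 53
σ = (1, 2, 3, 0): (-3) + 11 + 25 + 17 = 50
σ = (1, 3, 0, 2): (-3) + 0 + 16 + 25 = 38
σ = (1, 3, 2, 0): (-3) + 0 + (-1) + 17 = 13
σ = (2, 0, 1, 3): 2 + 21 + 29 + 29 = 81
σ = (2, 0, 3, 1): 2 + 21 + 25 + 5 = 53
σ = (2, 1, 0, 3): 2 + 4 + 16 + 29 = 51
σ = (2, 1, 3, 0): 2 + 4 + 25 + 17 = 48
σ = (2, 3, 0, 1): 2 + 0 + 16 + 5 = 23
σ = (2, 3, 1, 0): 2 + 0 + 29 + 17 = 48
σ = (3, 0, 1, 2): 23 + 21 + 29 + 25 = 98
σ = (3, 0, 2, 1): 23 + 21 + (-1) + 5 = 48
σ = (3, 1, 0, 2): 23 + 4 + 16 + 25 = 68
σ = (3, 1, 2, 0): 23 + 4 + (-1) + 17 = 43
σ = (3, 2, 0, 1): 23 + 11 + 16 + 5 = 55
σ = (3, 2, 1, 0): 23 + 11 + 29 + 17 = 80
Optimal value attained by: σ = (0, 3, 2, 1).
Answer: det⊕(A) = -5; verdict: NONSINGULAR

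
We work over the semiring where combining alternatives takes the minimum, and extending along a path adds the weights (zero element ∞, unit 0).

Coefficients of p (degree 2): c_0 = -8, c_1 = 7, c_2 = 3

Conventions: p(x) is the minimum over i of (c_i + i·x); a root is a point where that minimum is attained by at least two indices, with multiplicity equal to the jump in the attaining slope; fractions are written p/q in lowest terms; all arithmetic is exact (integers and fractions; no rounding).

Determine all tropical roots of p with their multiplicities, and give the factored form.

hull edge (i=0, c=-8) to (i=2, c=3): slope 11/2, span 2
Factored form: p(x) = 3 ⊗ (x ⊕ (-11/2)) ⊗ (x ⊕ (-11/2))
Answer: roots = -11/2 (mult 2)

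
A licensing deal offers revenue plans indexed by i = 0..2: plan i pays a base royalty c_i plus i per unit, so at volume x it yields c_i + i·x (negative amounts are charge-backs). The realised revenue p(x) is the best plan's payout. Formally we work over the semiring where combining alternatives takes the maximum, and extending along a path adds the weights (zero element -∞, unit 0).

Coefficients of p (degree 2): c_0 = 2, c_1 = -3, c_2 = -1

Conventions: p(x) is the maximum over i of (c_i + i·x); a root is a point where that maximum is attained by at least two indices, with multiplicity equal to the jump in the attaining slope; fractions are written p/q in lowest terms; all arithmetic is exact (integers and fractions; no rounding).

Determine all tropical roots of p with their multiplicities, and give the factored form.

hull edge (i=0, c=2) to (i=2, c=-1): slope -3/2, span 2
Factored form: p(x) = -1 ⊗ (x ⊕ 3/2) ⊗ (x ⊕ 3/2)
Answer: roots = 3/2 (mult 2)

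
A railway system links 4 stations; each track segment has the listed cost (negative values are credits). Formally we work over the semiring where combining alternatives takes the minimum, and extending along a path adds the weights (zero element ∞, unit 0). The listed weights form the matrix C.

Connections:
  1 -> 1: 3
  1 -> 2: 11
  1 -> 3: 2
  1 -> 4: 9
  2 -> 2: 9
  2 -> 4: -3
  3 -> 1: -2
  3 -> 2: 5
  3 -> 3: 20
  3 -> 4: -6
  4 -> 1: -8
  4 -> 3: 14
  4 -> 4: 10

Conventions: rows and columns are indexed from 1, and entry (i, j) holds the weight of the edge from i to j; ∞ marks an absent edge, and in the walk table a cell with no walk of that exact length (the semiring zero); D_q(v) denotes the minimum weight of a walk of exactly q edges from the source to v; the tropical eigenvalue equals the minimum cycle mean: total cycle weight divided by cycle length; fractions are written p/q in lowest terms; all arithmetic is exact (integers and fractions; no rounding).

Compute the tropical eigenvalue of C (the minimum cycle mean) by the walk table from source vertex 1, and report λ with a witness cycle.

q=0: [0, ∞, ∞, ∞]
q=1: [3, 11, 2, 9]
q=2: [0, 7, 5, -4]
q=3: [-12, 10, 2, -1]
q=4: [-9, -1, -10, -4]
Optimal cycle mean attained by: cycle 1->3->4->1, total 2 + (-6) + (-8), length 3.
Answer: λ = -4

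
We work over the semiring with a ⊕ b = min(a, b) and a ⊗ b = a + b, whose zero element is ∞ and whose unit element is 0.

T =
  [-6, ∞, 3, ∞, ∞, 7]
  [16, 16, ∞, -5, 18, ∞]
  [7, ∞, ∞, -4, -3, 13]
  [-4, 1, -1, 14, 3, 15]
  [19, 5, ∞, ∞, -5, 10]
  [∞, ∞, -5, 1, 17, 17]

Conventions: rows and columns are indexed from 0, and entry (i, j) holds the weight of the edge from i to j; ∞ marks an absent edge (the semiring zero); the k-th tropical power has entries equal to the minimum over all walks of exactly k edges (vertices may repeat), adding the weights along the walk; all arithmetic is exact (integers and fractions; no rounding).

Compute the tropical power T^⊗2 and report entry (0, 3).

T^⊗2:
  [-12, ∞, -3, -1, 0, 1]
  [-9, -4, -6, 9, -2, 10]
  [-8, -3, -5, 10, -8, 7]
  [-10, 8, -1, -5, -4, 3]
  [13, 0, 5, 0, -10, 5]
  [-3, 2, 0, -9, -8, 8]
Key observation: the optimum is the walk 0->2->3, with weight 3 + (-4) = -1.
Optimal value attained by: walk 0->2->3.
Answer: (T^⊗2)[0][3] = -1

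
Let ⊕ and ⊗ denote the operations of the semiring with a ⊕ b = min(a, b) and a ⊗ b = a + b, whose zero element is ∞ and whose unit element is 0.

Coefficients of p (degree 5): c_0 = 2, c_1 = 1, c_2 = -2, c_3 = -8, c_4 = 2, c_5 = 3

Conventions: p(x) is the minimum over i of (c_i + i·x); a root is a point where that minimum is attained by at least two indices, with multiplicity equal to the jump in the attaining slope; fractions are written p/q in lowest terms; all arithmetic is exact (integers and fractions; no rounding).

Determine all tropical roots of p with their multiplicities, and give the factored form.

hull edge (i=0, c=2) to (i=3, c=-8): slope -10/3, span 3
hull edge (i=3, c=-8) to (i=5, c=3): slope 11/2, span 2
Factored form: p(x) = 3 ⊗ (x ⊕ (-11/2)) ⊗ (x ⊕ (-11/2)) ⊗ (x ⊕ 10/3) ⊗ (x ⊕ 10/3) ⊗ (x ⊕ 10/3)
Answer: roots = -11/2 (mult 2), 10/3 (mult 3)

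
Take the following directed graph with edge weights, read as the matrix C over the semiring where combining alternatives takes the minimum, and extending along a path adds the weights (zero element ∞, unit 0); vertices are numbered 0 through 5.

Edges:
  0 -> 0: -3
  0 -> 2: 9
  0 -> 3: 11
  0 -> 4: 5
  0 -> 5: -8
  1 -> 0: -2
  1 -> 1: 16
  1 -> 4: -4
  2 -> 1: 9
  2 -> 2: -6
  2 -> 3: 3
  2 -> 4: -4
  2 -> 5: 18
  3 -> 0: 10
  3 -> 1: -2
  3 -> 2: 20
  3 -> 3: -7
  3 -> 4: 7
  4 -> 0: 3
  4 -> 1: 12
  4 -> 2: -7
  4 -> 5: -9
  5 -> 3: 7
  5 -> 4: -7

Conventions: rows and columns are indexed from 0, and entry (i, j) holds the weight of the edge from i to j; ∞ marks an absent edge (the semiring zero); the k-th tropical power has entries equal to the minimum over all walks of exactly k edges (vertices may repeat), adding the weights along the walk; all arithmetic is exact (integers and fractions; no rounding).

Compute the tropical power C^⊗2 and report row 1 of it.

C^⊗2:
  [-6, 9, -2, -1, -15, -11]
  [-5, 8, -11, 9, 3, -13]
  [-1, 1, -12, -4, -10, -13]
  [-4, -9, 0, -14, -6, -2]
  [0, 2, -13, -4, -16, -5]
  [-4, 5, -14, 0, 14, -16]
Answer: row 1 of C^⊗2 = [-5, 8, -11, 9, 3, -13]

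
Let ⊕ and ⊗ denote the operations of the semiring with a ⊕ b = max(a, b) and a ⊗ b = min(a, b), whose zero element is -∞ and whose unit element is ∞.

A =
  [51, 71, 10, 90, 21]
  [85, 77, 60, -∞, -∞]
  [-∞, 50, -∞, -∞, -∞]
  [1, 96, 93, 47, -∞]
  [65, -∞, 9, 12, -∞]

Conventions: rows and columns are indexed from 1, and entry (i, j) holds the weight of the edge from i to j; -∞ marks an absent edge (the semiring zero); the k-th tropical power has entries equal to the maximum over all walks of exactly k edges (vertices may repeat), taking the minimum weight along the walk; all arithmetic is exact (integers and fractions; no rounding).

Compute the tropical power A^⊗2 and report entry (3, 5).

A^⊗2:
  [71, 90, 90, 51, 21]
  [77, 77, 60, 85, 21]
  [50, 50, 50, -∞, -∞]
  [85, 77, 60, 47, 1]
  [51, 65, 12, 65, 21]
Key observation: no walk of exactly 2 edges connects these vertices, so the entry is the semiring zero.
Answer: (A^⊗2)[3][5] = -∞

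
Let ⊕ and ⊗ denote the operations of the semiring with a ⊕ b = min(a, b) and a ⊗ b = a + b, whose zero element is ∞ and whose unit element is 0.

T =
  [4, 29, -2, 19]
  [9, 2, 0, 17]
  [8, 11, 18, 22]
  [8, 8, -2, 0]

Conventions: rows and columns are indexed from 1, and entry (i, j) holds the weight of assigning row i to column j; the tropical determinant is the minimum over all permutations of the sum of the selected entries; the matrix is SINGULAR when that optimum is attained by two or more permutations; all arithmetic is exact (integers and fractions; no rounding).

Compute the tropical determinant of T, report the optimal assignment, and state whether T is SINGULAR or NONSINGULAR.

σ = (1, 2, 3, 4): 4 + 2 + 18 + 0 = 24
σ = (1, 2, 4, 3): 4 + 2 + 22 + (-2) = 26
σ = (1, 3, 2, 4): 4 + 0 + 11 + 0 = 15
σ = (1, 3, 4, 2): 4 + 0 + 22 + 8 = 34
σ = (1, 4, 2, 3): 4 + 17 + 11 + (-2) = 30
σ = (1, 4, 3, 2): 4 + 17 + 18 + 8 = 47
σ = (2, 1, 3, 4): 29 + 9 + 18 + 0 = 56
σ = (2, 1, 4, 3): 29 + 9 + 22 + (-2) = 58
σ = (2, 3, 1, 4): 29 + 0 + 8 + 0 = 37
σ = (2, 3, 4, 1): 29 + 0 + 22 + 8 = 59
σ = (2, 4, 1, 3): 29 + 17 + 8 + (-2) = 52
σ = (2, 4, 3, 1): 29 + 17 + 18 + 8 = 72
σ = (3, 1, 2, 4): (-2) + 9 + 11 + 0 = 18
σ = (3, 1, 4, 2): (-2) + 9 + 22 + 8 = 37
σ = (3, 2, 1, 4): (-2) + 2 + 8 + 0 = 8
σ = (3, 2, 4, 1): (-2) + 2 + 22 + 8 = 30
σ = (3, 4, 1, 2): (-2) + 17 + 8 + 8 = 31
σ = (3, 4, 2, 1): (-2) + 17 + 11 + 8 = 34
σ = (4, 1, 2, 3): 19 + 9 + 11 + (-2) = 37
σ = (4, 1, 3, 2): 19 + 9 + 18 + 8 = 54
σ = (4, 2, 1, 3): 19 + 2 + 8 + (-2) = 27
σ = (4, 2, 3, 1): 19 + 2 + 18 + 8 = 47
σ = (4, 3, 1, 2): 19 + 0 + 8 + 8 = 35
σ = (4, 3, 2, 1): 19 + 0 + 11 + 8 = 38
Optimal value attained by: σ = (3, 2, 1, 4).
Answer: det⊕(T) = 8; verdict: NONSINGULAR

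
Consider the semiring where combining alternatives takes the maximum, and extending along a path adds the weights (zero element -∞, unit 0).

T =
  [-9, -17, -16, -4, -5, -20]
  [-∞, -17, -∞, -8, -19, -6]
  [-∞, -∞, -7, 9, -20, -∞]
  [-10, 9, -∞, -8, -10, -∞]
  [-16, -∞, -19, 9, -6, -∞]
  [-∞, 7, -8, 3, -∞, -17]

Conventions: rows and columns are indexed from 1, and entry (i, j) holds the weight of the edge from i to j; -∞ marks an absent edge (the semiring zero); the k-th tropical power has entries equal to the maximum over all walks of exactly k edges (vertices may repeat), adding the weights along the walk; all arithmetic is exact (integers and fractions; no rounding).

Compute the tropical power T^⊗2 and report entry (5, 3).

T^⊗2:
  [-14, 5, -23, 4, -11, -23]
  [-18, 1, -14, -3, -18, -23]
  [-1, 18, -14, 2, -1, -∞]
  [-18, 1, -26, 1, -10, 3]
  [-1, 18, -25, 3, -1, -36]
  [-7, 12, -15, 1, -7, 1]
Key observation: the optimum is the walk 5->5->3, with weight (-6) + (-19) = -25.
Optimal value attained by: walk 5->5->3.
Answer: (T^⊗2)[5][3] = -25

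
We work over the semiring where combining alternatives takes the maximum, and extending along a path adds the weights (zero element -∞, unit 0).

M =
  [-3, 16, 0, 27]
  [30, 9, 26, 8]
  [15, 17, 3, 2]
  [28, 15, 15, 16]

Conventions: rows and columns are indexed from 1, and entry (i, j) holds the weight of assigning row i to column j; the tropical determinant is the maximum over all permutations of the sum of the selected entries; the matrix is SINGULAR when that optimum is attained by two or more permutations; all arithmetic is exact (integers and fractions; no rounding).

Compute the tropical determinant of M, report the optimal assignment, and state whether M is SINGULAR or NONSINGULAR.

σ = (1, 2, 3, 4): (-3) + 9 + 3 + 16 = 25
σ = (1, 2, 4, 3): (-3) + 9 + 2 + 15 = 23
σ = (1, 3, 2, 4): (-3) + 26 + 17 + 16 = 56
σ = (1, 3, 4, 2): (-3) + 26 + 2 + 15 = 40
σ = (1, 4, 2, 3): (-3) + 8 + 17 + 15 = 37
σ = (1, 4, 3, 2): (-3) + 8 + 3 + 15 = 23
σ = (2, 1, 3, 4): 16 + 30 + 3 + 16 = 65
σ = (2, 1, 4, 3): 16 + 30 + 2 + 15 = 63
σ = (2, 3, 1, 4): 16 + 26 + 15 + 16 = 73
σ = (2, 3, 4, 1): 16 + 26 + 2 + 28 = 72
σ = (2, 4, 1, 3): 16 + 8 + 15 + 15 = 54
σ = (2, 4, 3, 1): 16 + 8 + 3 + 28 = 55
σ = (3, 1, 2, 4): 0 + 30 + 17 + 16 = 63
σ = (3, 1, 4, 2): 0 + 30 + 2 + 15 = 47
σ = (3, 2, 1, 4): 0 + 9 + 15 + 16 = 40
σ = (3, 2, 4, 1): 0 + 9 + 2 + 28 = 39
σ = (3, 4, 1, 2): 0 + 8 + 15 + 15 = 38
σ = (3, 4, 2, 1): 0 + 8 + 17 + 28 = 53
σ = (4, 1, 2, 3): 27 + 30 + 17 + 15 = 89
σ = (4, 1, 3, 2): 27 + 30 + 3 + 15 = 75
σ = (4, 2, 1, 3): 27 + 9 + 15 + 15 = 66
σ = (4, 2, 3, 1): 27 + 9 + 3 + 28 = 67
σ = (4, 3, 1, 2): 27 + 26 + 15 + 15 = 83
σ = (4, 3, 2, 1): 27 + 26 + 17 + 28 = 98
Optimal value attained by: σ = (4, 3, 2, 1).
Answer: det⊕(M) = 98; verdict: NONSINGULAR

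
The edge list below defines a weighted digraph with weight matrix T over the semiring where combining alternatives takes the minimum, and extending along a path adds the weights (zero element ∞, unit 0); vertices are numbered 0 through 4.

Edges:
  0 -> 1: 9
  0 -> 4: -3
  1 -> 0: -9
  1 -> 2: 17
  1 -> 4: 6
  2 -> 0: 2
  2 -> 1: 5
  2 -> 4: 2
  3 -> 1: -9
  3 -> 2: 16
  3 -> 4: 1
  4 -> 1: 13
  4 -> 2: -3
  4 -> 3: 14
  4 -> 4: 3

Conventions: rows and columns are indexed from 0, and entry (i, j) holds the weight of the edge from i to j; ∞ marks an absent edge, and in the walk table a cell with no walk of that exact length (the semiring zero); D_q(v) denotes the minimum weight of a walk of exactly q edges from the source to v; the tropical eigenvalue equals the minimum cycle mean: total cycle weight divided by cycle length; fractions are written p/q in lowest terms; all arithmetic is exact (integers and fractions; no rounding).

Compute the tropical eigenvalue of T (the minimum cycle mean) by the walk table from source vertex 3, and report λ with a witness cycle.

q=0: [∞, ∞, ∞, 0, ∞]
q=1: [∞, -9, 16, ∞, 1]
q=2: [-18, 14, -2, 15, -3]
q=3: [0, -9, -6, 11, -21]
q=4: [-18, -8, -24, -7, -18]
q=5: [-22, -19, -21, -4, -22]
Optimal cycle mean attained by: cycle 0->4->2->1->0, total (-3) + (-3) + 5 + (-9), length 4.
Answer: λ = -5/2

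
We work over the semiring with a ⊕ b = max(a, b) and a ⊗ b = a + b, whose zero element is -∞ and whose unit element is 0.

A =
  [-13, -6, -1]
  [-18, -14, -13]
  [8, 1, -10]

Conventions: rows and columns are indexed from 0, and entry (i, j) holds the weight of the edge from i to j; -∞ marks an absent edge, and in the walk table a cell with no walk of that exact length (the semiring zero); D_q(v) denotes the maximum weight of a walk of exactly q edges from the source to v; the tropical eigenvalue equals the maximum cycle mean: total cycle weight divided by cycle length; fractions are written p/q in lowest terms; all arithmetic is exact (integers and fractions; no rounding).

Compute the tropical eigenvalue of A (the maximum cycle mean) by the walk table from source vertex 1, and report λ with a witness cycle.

q=0: [-∞, 0, -∞]
q=1: [-18, -14, -13]
q=2: [-5, -12, -19]
q=3: [-11, -11, -6]
Optimal cycle mean attained by: cycle 0->2->0, total (-1) + 8, length 2.
Answer: λ = 7/2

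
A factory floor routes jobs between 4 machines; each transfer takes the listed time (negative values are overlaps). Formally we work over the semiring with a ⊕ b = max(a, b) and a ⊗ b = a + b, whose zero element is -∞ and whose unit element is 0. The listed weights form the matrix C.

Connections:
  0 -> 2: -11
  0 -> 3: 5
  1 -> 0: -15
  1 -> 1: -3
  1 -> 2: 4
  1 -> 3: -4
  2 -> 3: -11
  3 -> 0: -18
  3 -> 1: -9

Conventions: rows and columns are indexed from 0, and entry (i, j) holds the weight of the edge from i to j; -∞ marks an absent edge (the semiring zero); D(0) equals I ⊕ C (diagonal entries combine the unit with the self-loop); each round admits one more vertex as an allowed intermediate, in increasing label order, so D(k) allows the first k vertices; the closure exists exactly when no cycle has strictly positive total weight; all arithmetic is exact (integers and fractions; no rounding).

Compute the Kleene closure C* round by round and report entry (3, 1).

D(0):
  [0, -∞, -11, 5]
  [-15, 0, 4, -4]
  [-∞, -∞, 0, -11]
  [-18, -9, -∞, 0]
D(1):
  [0, -∞, -11, 5]
  [-15, 0, 4, -4]
  [-∞, -∞, 0, -11]
  [-18, -9, -29, 0]
D(2):
  [0, -∞, -11, 5]
  [-15, 0, 4, -4]
  [-∞, -∞, 0, -11]
  [-18, -9, -5, 0]
D(3):
  [0, -∞, -11, 5]
  [-15, 0, 4, -4]
  [-∞, -∞, 0, -11]
  [-18, -9, -5, 0]
D(4):
  [0, -4, 0, 5]
  [-15, 0, 4, -4]
  [-29, -20, 0, -11]
  [-18, -9, -5, 0]
Answer: C*[3][1] = -9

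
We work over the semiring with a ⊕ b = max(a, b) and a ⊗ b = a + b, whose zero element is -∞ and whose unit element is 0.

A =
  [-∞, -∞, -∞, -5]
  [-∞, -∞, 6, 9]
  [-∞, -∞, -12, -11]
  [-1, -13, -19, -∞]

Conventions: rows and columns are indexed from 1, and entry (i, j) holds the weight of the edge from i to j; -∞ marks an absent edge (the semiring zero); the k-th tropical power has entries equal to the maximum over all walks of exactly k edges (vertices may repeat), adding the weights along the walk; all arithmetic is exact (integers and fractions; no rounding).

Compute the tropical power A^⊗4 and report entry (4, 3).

A^⊗2:
  [-6, -18, -24, -∞]
  [8, -4, -6, -5]
  [-12, -24, -24, -23]
  [-∞, -∞, -7, -4]
A^⊗3:
  [-∞, -∞, -12, -9]
  [-6, -18, 2, 5]
  [-24, -36, -18, -15]
  [-5, -17, -19, -18]
A^⊗4:
  [-10, -22, -24, -23]
  [4, -8, -10, -9]
  [-16, -28, -30, -27]
  [-19, -31, -11, -8]
Key observation: the optimum is the walk 4->2->4->2->3, with weight (-13) + 9 + (-13) + 6 = -11.
Optimal value attained by: walk 4->2->4->2->3.
Answer: (A^⊗4)[4][3] = -11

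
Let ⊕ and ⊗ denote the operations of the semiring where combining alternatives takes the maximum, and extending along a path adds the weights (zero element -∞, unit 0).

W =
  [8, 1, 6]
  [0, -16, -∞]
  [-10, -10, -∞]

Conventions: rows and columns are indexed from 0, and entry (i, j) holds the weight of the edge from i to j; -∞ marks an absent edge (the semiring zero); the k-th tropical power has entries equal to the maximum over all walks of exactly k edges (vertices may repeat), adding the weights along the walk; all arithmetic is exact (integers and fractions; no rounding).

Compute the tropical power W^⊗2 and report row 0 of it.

W^⊗2:
  [16, 9, 14]
  [8, 1, 6]
  [-2, -9, -4]
Answer: row 0 of W^⊗2 = [16, 9, 14]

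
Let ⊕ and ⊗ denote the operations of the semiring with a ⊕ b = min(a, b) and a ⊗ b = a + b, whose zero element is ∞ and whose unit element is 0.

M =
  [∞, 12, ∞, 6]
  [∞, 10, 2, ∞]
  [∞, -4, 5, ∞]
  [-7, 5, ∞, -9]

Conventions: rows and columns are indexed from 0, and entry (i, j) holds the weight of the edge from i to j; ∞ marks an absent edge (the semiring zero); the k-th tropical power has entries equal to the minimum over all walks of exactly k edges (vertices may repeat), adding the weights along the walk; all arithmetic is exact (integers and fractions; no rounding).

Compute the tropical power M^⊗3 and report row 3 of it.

M^⊗2:
  [-1, 11, 14, -3]
  [∞, -2, 7, ∞]
  [∞, 1, -2, ∞]
  [-16, -4, 7, -18]
M^⊗3:
  [-10, 2, 13, -12]
  [∞, 3, 0, ∞]
  [∞, -6, 3, ∞]
  [-25, -13, -2, -27]
Answer: row 3 of M^⊗3 = [-25, -13, -2, -27]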